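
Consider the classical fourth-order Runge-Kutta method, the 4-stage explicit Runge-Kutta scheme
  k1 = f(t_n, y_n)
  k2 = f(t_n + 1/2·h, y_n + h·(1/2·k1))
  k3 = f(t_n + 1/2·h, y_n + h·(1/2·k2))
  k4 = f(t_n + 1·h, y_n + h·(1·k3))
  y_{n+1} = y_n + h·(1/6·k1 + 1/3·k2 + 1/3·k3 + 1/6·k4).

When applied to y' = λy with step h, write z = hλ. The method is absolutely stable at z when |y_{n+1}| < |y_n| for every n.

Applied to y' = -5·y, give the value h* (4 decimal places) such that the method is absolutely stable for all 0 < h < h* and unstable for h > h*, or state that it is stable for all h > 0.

With y'=λy (z=hλ):
  order 4, 4-stage ⇒ R(z)=1+z+z^2/2+z^3/6+z^4/24
  (e.g. R(-0.78)=0.46053, |R|=0.46053)

Solve |R(x)|<1 on ℝ⁻.
x=-0.78: |R|=0.4605
|R(-1.37)|=0.2867 |R(-0.73)|=0.4834 |R(-0.56)|=0.5716
Bisect:
  x_lo=-3.4993 |R|=2.7292  x_hi=-0.1364 |R|=0.8725
  mid=-1.81781 |R|=0.28824 →hi
  mid=-2.65854 |R|=0.82511 →hi
  mid=-3.07890 |R|=1.54074 →lo
  mid=-2.86872 |R|=1.13324 →lo
  mid=-2.76363 |R|=0.96782 →hi
  mid=-2.81617 |R|=1.04756 →lo
  mid=-2.78990 |R|=1.00697 →lo
  mid=-2.77676 |R|=0.98721 →hi
  ...
  [-2.78538,-2.78518] ⇒ x*=-2.7853
So |R|<1 on (-2.7853, 0).

(-2.7853,0); λ=-5 ⇒ h* = 0.5571.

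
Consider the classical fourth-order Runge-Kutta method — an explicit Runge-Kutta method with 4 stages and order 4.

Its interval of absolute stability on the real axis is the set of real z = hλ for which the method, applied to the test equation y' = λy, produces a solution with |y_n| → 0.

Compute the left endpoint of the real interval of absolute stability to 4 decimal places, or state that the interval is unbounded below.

z* = -2.7853.

Set f=λy, z=hλ:
  order 4, 4-stage ⇒ R(z)=1+z+z^2/2+z^3/6+z^4/24
  (e.g. R(-1.46)=0.27643, |R|=0.27643)

Need |R(x)|<1, x<0.
x=-1.46: |R|=0.2764
|R(-2.71)|=0.8923 |R(-2.6)|=0.7547 |R(-1.82)|=0.2886
Bisect:
  x_lo=-3.1311 |R|=1.6594  x_hi=-0.1014 |R|=0.9036
  mid=-1.61624 |R|=0.27053 →hi
  mid=-2.37366 |R|=0.53721 →hi
  mid=-2.75238 |R|=0.95149 →hi
  mid=-2.94173 |R|=1.26264 →lo
  mid=-2.84705 |R|=1.09718 →lo
  mid=-2.79971 |R|=1.02196 →lo
  mid=-2.77604 |R|=0.98614 →hi
  mid=-2.78788 |R|=1.00391 →lo
  mid=-2.78196 |R|=0.99499 →hi
  ...
  [-2.78548,-2.78529] ⇒ x*=-2.7853
Stable set (-2.7853, 0).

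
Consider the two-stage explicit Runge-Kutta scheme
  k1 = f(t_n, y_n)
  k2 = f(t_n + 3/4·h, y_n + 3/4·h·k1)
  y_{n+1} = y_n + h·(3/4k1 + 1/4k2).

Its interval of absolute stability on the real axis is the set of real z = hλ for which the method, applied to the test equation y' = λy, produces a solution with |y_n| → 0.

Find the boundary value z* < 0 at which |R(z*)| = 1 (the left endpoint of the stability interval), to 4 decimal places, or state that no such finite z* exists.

left endpoint -5.3333.

On y'=λy, z=hλ:
  k1=λy_n ⇒ h·k1=z·y_n;  k2=λ(1+3/4z)y_n ⇒ h·k2=z(1+3/4z)y_n
  y_{n+1}/y_n = 1 + 3/4z + 1/4z(1+3/4z) = 1 + z + 3/16z²
  so R(z) = 1 + z + 3/16z².

Boundary: |R(x)|=1, x<0.
x=-1.21: |R|=0.0645
R=1: x+3/16x²=0 ⇒ x=−16/3=-5.3333; min R=1−1/(4·3/16)=-0.3333>−1
Confirm numerically:
  x=-4.930: |R|=0.62717 <1
  x=-4.162: |R|=0.08592 <1
  x=-3.930: |R|=0.03408 <1
  x=-2.999: |R|=0.31262 <1
  x=-5.693: |R|=1.38392 >1
  x=-5.578: |R|=1.25589 >1
  x=-5.433: |R|=1.10153 >1
Interval (-5.3333, 0).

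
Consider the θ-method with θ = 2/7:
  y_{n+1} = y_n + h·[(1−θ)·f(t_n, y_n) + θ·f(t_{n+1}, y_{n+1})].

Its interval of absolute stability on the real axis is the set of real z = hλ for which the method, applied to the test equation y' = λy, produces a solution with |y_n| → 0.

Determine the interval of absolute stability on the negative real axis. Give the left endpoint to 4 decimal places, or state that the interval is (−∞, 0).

With y'=λy (z=hλ):
  y_{n+1} = y_n + z·[5/7·y_n + 2/7·y_{n+1}] ⇒ (1 − 2/7z)y_{n+1} = (1 + 5/7z)y_n
  Hence R(z) = (1 + 5/7z)/(1 − 2/7z).

Need |R(x)|<1, x<0.
x=-0.41: |R|=0.6330
R=−1: 1+5/7x = −1+2/7x ⇒ -3/7x=2 ⇒ x=2/(-3/7)=-4.6667
Confirm numerically:
  x=-4.242: |R|=0.91772 <1
  x=-2.258: |R|=0.37253 <1
  x=-2.155: |R|=0.33378 <1
  x=-5.221: |R|=1.09534 >1
  x=-4.925: |R|=1.04599 >1
  x=-4.850: |R|=1.03293 >1
So |R|<1 on (-4.6667, 0).

z∈(-4.6667,0).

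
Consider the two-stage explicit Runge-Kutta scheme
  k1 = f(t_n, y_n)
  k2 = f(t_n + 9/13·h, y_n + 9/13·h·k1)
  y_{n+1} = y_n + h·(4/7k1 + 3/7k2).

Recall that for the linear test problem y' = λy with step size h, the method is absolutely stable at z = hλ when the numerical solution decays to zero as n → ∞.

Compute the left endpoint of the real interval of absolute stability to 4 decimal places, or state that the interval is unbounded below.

z* = -3.3704.

Set f=λy, z=hλ:
  k1=λy_n ⇒ h·k1=z·y_n;  k2=λ(1+9/13z)y_n ⇒ h·k2=z(1+9/13z)y_n
  y_{n+1}/y_n = 1 + 4/7z + 3/7z(1+9/13z) = 1 + z + 27/91z²
  R(z) = 1 + z + 27/91z².

Solve |R(x)|<1 on ℝ⁻.
x=-0.9: |R|=0.3403
R=1: x+27/91x²=0 ⇒ x=−91/27=-3.3704; min R=1−1/(4·27/91)=0.1574>−1
Confirm numerically:
  x=-2.951: |R|=0.63281 <1
  x=-1.789: |R|=0.16061 <1
  x=-1.417: |R|=0.17875 <1
  x=-3.833: |R|=1.52613 >1
  x=-3.485: |R|=1.11853 >1
  x=-3.452: |R|=1.08361 >1
So |R|<1 on (-3.3704, 0).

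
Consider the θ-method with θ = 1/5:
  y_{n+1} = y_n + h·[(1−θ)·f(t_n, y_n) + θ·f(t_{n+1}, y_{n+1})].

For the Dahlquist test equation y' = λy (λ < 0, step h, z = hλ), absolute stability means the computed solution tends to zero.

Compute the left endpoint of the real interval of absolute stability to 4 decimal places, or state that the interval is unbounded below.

Set f=λy, z=hλ:
  y_{n+1} = y_n + z·[4/5·y_n + 1/5·y_{n+1}] ⇒ (1 − 1/5z)y_{n+1} = (1 + 4/5z)y_n
  R(z) = (1 + 4/5z)/(1 − 1/5z).

Find x<0 with |R(x)|<1.
x=-1.12: |R|=0.0850
R=−1: 1+4/5x = −1+1/5x ⇒ -3/5x=2 ⇒ x=2/(-3/5)=-3.3333
Confirm numerically:
  x=-2.697: |R|=0.75198 <1
  x=-2.419: |R|=0.63027 <1
  x=-1.720: |R|=0.27976 <1
  x=-3.808: |R|=1.16167 >1
  x=-3.787: |R|=1.15489 >1
Interval (-3.3333, 0).

left endpoint -3.3333.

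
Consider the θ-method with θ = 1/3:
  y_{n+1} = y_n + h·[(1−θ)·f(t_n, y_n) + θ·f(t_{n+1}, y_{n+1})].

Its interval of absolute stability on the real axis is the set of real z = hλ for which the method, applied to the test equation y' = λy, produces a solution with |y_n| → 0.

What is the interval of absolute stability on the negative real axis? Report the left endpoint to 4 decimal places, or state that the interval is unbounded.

Set f=λy, z=hλ:
  y_{n+1} = y_n + z·[2/3·y_n + 1/3·y_{n+1}] ⇒ (1 − 1/3z)y_{n+1} = (1 + 2/3z)y_n
  so R(z) = (1 + 2/3z)/(1 − 1/3z).

Solve |R(x)|<1 on ℝ⁻.
x=-1.68: |R|=0.0769
R=−1: 1+2/3x = −1+1/3x ⇒ -1/3x=2 ⇒ x=2/(-1/3)=-6.0000
Confirm numerically:
  x=-5.318: |R|=0.91801 <1
  x=-5.166: |R|=0.89787 <1
  x=-4.481: |R|=0.79695 <1
  x=-3.513: |R|=0.61815 <1
  x=-6.364: |R|=1.03887 >1
  x=-6.318: |R|=1.03413 >1
Interval (-6.0000, 0).

z∈(-6.0000,0).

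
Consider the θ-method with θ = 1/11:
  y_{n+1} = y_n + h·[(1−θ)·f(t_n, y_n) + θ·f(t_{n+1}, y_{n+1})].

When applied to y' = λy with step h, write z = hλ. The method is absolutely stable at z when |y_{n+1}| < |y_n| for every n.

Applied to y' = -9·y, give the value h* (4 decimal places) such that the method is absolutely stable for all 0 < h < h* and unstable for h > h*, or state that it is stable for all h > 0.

With y'=λy (z=hλ):
  y_{n+1} = y_n + z·[10/11·y_n + 1/11·y_{n+1}] ⇒ (1 − 1/11z)y_{n+1} = (1 + 10/11z)y_n
  R(z) = (1 + 10/11z)/(1 − 1/11z).

Find x<0 with |R(x)|<1.
x=-1.08: |R|=0.0166
R=−1: 1+10/11x = −1+1/11x ⇒ -9/11x=2 ⇒ x=2/(-9/11)=-2.4444
Confirm numerically:
  x=-1.771: |R|=0.52541 <1
  x=-1.753: |R|=0.51204 <1
  x=-1.595: |R|=0.39301 <1
  x=-2.970: |R|=1.33858 >1
  x=-2.903: |R|=1.29684 >1
So |R|<1 on (-2.4444, 0).

(-2.4444,0); λ=-9 ⇒ h* = (22/9)/9 = 0.2716.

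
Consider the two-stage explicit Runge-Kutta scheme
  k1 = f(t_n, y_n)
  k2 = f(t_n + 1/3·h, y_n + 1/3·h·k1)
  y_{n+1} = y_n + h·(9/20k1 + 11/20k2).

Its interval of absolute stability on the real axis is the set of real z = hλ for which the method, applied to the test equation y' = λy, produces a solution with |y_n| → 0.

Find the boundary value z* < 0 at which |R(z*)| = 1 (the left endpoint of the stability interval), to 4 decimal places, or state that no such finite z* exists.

left endpoint -5.4545.

Set f=λy, z=hλ:
  k1=λy_n ⇒ h·k1=z·y_n;  k2=λ(1+1/3z)y_n ⇒ h·k2=z(1+1/3z)y_n
  y_{n+1}/y_n = 1 + 9/20z + 11/20z(1+1/3z) = 1 + z + 11/60z²
  R(z) = 1 + z + 11/60z².

Find x<0 with |R(x)|<1.
x=-0.6: |R|=0.4660
R=1: x+11/60x²=0 ⇒ x=−60/11=-5.4545; min R=1−1/(4·11/60)=-0.3636>−1
Confirm numerically:
  x=-5.105: |R|=0.67285 <1
  x=-3.260: |R|=0.31161 <1
  x=-3.236: |R|=0.31619 <1
  x=-2.987: |R|=0.35127 <1
  x=-6.029: |R|=1.63495 >1
  x=-5.528: |R|=1.07444 >1
Stable set (-5.4545, 0).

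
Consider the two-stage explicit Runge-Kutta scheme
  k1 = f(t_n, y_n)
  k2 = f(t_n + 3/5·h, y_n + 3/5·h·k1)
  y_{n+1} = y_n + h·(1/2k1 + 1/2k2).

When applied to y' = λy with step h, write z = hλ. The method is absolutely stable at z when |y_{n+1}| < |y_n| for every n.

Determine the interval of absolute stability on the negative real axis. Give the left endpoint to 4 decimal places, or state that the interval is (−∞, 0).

On y'=λy, z=hλ:
  k1=λy_n ⇒ h·k1=z·y_n;  k2=λ(1+3/5z)y_n ⇒ h·k2=z(1+3/5z)y_n
  y_{n+1}/y_n = 1 + 1/2z + 1/2z(1+3/5z) = 1 + z + 3/10z²
  so R(z) = 1 + z + 3/10z².

Need |R(x)|<1, x<0.
x=-1.78: |R|=0.1705
R=1: x+3/10x²=0 ⇒ x=−10/3=-3.3333; min R=1−1/(4·3/10)=0.1667>−1
Confirm numerically:
  x=-3.075: |R|=0.76169 <1
  x=-2.737: |R|=0.51035 <1
  x=-1.524: |R|=0.17277 <1
  x=-3.731: |R|=1.44511 >1
  x=-3.693: |R|=1.39847 >1
  x=-3.426: |R|=1.09524 >1
Interval (-3.3333, 0).

(-3.3333, 0).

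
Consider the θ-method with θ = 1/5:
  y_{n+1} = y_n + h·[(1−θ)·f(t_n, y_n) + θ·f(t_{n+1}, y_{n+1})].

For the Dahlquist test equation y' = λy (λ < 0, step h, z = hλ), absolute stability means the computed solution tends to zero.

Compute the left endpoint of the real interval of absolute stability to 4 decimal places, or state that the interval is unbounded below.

On y'=λy, z=hλ:
  y_{n+1} = y_n + z·[4/5·y_n + 1/5·y_{n+1}] ⇒ (1 − 1/5z)y_{n+1} = (1 + 4/5z)y_n
  R(z) = (1 + 4/5z)/(1 − 1/5z).

Boundary: |R(x)|=1, x<0.
x=-1.09: |R|=0.1051
R=−1: 1+4/5x = −1+1/5x ⇒ -3/5x=2 ⇒ x=2/(-3/5)=-3.3333
Confirm numerically:
  x=-2.939: |R|=0.85099 <1
  x=-2.034: |R|=0.44583 <1
  x=-1.833: |R|=0.34128 <1
  x=-3.715: |R|=1.13138 >1
  x=-3.366: |R|=1.01171 >1
Interval (-3.3333, 0).

left endpoint -3.3333.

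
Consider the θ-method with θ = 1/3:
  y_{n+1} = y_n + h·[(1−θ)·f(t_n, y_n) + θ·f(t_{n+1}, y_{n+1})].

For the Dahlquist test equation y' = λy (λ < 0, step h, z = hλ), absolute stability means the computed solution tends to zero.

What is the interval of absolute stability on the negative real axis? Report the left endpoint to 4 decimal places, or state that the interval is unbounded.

(-6.0000, 0).

On y'=λy, z=hλ:
  y_{n+1} = y_n + z·[2/3·y_n + 1/3·y_{n+1}] ⇒ (1 − 1/3z)y_{n+1} = (1 + 2/3z)y_n
  R(z) = (1 + 2/3z)/(1 − 1/3z).

Find x<0 with |R(x)|<1.
x=-0.43: |R|=0.6239
R=−1: 1+2/3x = −1+1/3x ⇒ -1/3x=2 ⇒ x=2/(-1/3)=-6.0000
Confirm numerically:
  x=-5.074: |R|=0.88531 <1
  x=-4.703: |R|=0.83162 <1
  x=-3.874: |R|=0.69072 <1
  x=-3.826: |R|=0.68151 <1
  x=-6.465: |R|=1.04913 >1
  x=-6.381: |R|=1.04061 >1
  x=-6.074: |R|=1.00816 >1
Interval (-6.0000, 0).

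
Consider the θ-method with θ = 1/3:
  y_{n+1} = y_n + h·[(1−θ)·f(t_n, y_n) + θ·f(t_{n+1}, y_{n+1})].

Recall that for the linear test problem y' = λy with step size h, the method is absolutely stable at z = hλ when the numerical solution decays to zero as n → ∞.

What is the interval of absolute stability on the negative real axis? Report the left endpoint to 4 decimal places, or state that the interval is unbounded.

Set f=λy, z=hλ:
  y_{n+1} = y_n + z·[2/3·y_n + 1/3·y_{n+1}] ⇒ (1 − 1/3z)y_{n+1} = (1 + 2/3z)y_n
  so R(z) = (1 + 2/3z)/(1 − 1/3z).

Need |R(x)|<1, x<0.
x=-1.74: |R|=0.1013
R=−1: 1+2/3x = −1+1/3x ⇒ -1/3x=2 ⇒ x=2/(-1/3)=-6.0000
Confirm numerically:
  x=-4.344: |R|=0.77451 <1
  x=-3.746: |R|=0.66588 <1
  x=-2.916: |R|=0.47870 <1
  x=-2.686: |R|=0.41716 <1
  x=-6.512: |R|=1.05383 >1
  x=-6.363: |R|=1.03877 >1
Interval (-6.0000, 0).

(-6.0000, 0).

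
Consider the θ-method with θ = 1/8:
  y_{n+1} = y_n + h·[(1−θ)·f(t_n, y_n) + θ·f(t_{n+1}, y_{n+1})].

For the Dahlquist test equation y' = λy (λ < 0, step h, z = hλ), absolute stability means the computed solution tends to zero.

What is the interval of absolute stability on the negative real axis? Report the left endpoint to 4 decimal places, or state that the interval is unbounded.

z∈(-2.6667,0).

Set f=λy, z=hλ:
  y_{n+1} = y_n + z·[7/8·y_n + 1/8·y_{n+1}] ⇒ (1 − 1/8z)y_{n+1} = (1 + 7/8z)y_n
  R(z) = (1 + 7/8z)/(1 − 1/8z).

Need |R(x)|<1, x<0.
x=-1.43: |R|=0.2131
R=−1: 1+7/8x = −1+1/8x ⇒ -3/4x=2 ⇒ x=2/(-3/4)=-2.6667
Confirm numerically:
  x=-2.565: |R|=0.94226 <1
  x=-2.164: |R|=0.70327 <1
  x=-2.036: |R|=0.62296 <1
  x=-3.202: |R|=1.28673 >1
  x=-3.042: |R|=1.20395 >1
Stable set (-2.6667, 0).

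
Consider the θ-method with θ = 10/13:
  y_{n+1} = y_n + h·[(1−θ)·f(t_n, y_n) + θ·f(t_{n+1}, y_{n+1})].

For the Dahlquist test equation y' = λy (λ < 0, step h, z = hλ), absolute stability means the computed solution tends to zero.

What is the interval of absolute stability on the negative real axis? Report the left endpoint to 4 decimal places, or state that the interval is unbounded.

(−∞, 0) — no finite endpoint.

Test eqn y'=λy, z=hλ:
  y_{n+1} = y_n + z·[3/13·y_n + 10/13·y_{n+1}] ⇒ (1 − 10/13z)y_{n+1} = (1 + 3/13z)y_n
  Hence R(z) = (1 + 3/13z)/(1 − 10/13z).

Boundary: |R(x)|=1, x<0.
x=-1.74: |R|=0.2559
x=-2: |R|=0.2121
x=-10: |R|=0.1504
x=-100: |R|=0.2833
θ=10/13≥1/2 ⇒ |1+3/13x|<|1−10/13x| ∀x<0 ⇒ unbounded interval.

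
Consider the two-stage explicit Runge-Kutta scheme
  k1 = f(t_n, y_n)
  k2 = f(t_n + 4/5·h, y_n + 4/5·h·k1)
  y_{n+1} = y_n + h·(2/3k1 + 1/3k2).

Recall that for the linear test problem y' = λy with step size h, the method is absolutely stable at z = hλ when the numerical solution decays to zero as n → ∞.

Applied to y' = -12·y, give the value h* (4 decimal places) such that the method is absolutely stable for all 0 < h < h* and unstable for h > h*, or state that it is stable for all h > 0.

With y'=λy (z=hλ):
  k1=λy_n ⇒ h·k1=z·y_n;  k2=λ(1+4/5z)y_n ⇒ h·k2=z(1+4/5z)y_n
  y_{n+1}/y_n = 1 + 2/3z + 1/3z(1+4/5z) = 1 + z + 4/15z²
  so R(z) = 1 + z + 4/15z².

Need |R(x)|<1, x<0.
x=-1.07: |R|=0.2353
R=1: x+4/15x²=0 ⇒ x=−15/4=-3.7500; min R=1−1/(4·4/15)=0.0625>−1
Confirm numerically:
  x=-3.651: |R|=0.90361 <1
  x=-3.398: |R|=0.68104 <1
  x=-2.534: |R|=0.17831 <1
  x=-2.371: |R|=0.12810 <1
  x=-4.064: |R|=1.34029 >1
  x=-3.873: |R|=1.12703 >1
So |R|<1 on (-3.7500, 0).

(-3.7500,0); λ=-12 ⇒ h* = (15/4)/12 = 0.3125.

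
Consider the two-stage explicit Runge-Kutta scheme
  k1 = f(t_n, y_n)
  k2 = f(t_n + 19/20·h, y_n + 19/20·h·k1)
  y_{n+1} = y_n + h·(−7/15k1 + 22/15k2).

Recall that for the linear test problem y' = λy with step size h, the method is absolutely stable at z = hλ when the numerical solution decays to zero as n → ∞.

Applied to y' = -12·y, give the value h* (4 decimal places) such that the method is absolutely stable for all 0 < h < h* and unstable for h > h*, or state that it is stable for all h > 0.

(-0.7177,0); λ=-12 ⇒ h* = (150/209)/12 = 0.0598.

Set f=λy, z=hλ:
  k1=λy_n ⇒ h·k1=z·y_n;  k2=λ(1+19/20z)y_n ⇒ h·k2=z(1+19/20z)y_n
  y_{n+1}/y_n = 1 − 7/15z + 22/15z(1+19/20z) = 1 + z + 209/150z²
  ⇒ R(z) = 1 + z + 209/150z².

Boundary: |R(x)|=1, x<0.
x=-1.06: |R|=1.5055
R=1: x+209/150x²=0 ⇒ x=−150/209=-0.7177; min R=1−1/(4·209/150)=0.8206>−1
Confirm numerically:
  x=-0.606: |R|=0.90568 <1
  x=-0.545: |R|=0.86885 <1
  x=-0.458: |R|=0.83427 <1
  x=-1.259: |R|=1.94955 >1
  x=-1.210: |R|=1.82998 >1
  x=-1.041: |R|=1.46893 >1
So |R|<1 on (-0.7177, 0).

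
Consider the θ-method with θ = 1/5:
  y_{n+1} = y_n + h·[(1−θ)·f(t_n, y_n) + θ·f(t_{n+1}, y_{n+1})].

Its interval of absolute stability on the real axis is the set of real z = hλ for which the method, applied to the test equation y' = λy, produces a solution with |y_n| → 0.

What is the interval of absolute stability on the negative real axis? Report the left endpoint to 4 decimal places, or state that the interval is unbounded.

With y'=λy (z=hλ):
  y_{n+1} = y_n + z·[4/5·y_n + 1/5·y_{n+1}] ⇒ (1 − 1/5z)y_{n+1} = (1 + 4/5z)y_n
  ⇒ R(z) = (1 + 4/5z)/(1 − 1/5z).

Find x<0 with |R(x)|<1.
x=-1.79: |R|=0.3181
R=−1: 1+4/5x = −1+1/5x ⇒ -3/5x=2 ⇒ x=2/(-3/5)=-3.3333
Confirm numerically:
  x=-2.656: |R|=0.73459 <1
  x=-1.994: |R|=0.42551 <1
  x=-1.744: |R|=0.29300 <1
  x=-3.663: |R|=1.11416 >1
  x=-3.489: |R|=1.05501 >1
Stable set (-3.3333, 0).

z∈(-3.3333,0).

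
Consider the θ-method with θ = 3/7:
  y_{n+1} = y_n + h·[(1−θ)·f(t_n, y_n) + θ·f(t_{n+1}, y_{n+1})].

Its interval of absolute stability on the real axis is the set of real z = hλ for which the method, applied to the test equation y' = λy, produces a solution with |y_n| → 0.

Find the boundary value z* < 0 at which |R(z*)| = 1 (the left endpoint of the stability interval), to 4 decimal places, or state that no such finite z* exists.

z* = -14.0000.

Test eqn y'=λy, z=hλ:
  y_{n+1} = y_n + z·[4/7·y_n + 3/7·y_{n+1}] ⇒ (1 − 3/7z)y_{n+1} = (1 + 4/7z)y_n
  so R(z) = (1 + 4/7z)/(1 − 3/7z).

Solve |R(x)|<1 on ℝ⁻.
x=-0.7: |R|=0.4615
R=−1: 1+4/7x = −1+3/7x ⇒ -1/7x=2 ⇒ x=2/(-1/7)=-14.0000
Confirm numerically:
  x=-13.003: |R|=0.97833 <1
  x=-11.694: |R|=0.94520 <1
  x=-11.601: |R|=0.94261 <1
  x=-5.932: |R|=0.67462 <1
  x=-14.267: |R|=1.00536 >1
  x=-14.118: |R|=1.00239 >1
  x=-14.051: |R|=1.00104 >1
So |R|<1 on (-14.0000, 0).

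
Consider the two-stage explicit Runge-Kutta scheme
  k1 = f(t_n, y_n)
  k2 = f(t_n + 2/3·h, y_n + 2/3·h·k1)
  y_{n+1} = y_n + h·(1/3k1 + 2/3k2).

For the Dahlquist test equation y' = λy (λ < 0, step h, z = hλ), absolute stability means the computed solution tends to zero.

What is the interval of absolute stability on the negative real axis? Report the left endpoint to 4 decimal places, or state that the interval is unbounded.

Test eqn y'=λy, z=hλ:
  k1=λy_n ⇒ h·k1=z·y_n;  k2=λ(1+2/3z)y_n ⇒ h·k2=z(1+2/3z)y_n
  y_{n+1}/y_n = 1 + 1/3z + 2/3z(1+2/3z) = 1 + z + 4/9z²
  Hence R(z) = 1 + z + 4/9z².

Need |R(x)|<1, x<0.
x=-0.95: |R|=0.4511
R=1: x+4/9x²=0 ⇒ x=−9/4=-2.2500; min R=1−1/(4·4/9)=0.4375>−1
Confirm numerically:
  x=-1.954: |R|=0.74294 <1
  x=-1.483: |R|=0.49446 <1
  x=-0.994: |R|=0.44513 <1
  x=-2.750: |R|=1.61111 >1
  x=-2.448: |R|=1.21542 >1
Stable set (-2.2500, 0).

z∈(-2.2500,0).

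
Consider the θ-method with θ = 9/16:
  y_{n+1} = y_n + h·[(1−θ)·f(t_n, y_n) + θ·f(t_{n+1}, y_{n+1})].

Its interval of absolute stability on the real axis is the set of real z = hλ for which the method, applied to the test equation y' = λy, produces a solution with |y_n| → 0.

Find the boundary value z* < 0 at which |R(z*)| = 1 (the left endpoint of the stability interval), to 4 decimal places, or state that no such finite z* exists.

(−∞, 0) — no finite endpoint.

On y'=λy, z=hλ:
  y_{n+1} = y_n + z·[7/16·y_n + 9/16·y_{n+1}] ⇒ (1 − 9/16z)y_{n+1} = (1 + 7/16z)y_n
  R(z) = (1 + 7/16z)/(1 − 9/16z).

Solve |R(x)|<1 on ℝ⁻.
x=-1.05: |R|=0.3399
x=-2: |R|=0.0588
x=-10: |R|=0.5094
x=-100: |R|=0.7467
θ=9/16≥1/2 ⇒ |1+7/16x|<|1−9/16x| ∀x<0 ⇒ interval (−∞,0).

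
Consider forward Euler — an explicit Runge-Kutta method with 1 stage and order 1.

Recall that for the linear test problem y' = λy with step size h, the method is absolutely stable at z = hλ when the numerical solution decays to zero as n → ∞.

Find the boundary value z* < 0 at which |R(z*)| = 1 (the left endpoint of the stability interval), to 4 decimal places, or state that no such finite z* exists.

Set f=λy, z=hλ:
  order 1, 1-stage ⇒ R(z)=1+z
  (e.g. R(-1.11)=-0.11000, |R|=0.11000)

Solve |R(x)|<1 on ℝ⁻.
x=-1.11: |R|=0.1100
|R(-2.25)|=1.2500 |R(-2.05)|=1.0500 |R(-0.87)|=0.1300
Bisect:
  x_lo=-2.6228 |R|=1.6228  x_hi=-0.2307 |R|=0.7693
  mid=-1.42676 |R|=0.42676 →hi
  mid=-2.02478 |R|=1.02478 →lo
  mid=-1.72577 |R|=0.72577 →hi
  mid=-1.87528 |R|=0.87528 →hi
  mid=-1.95003 |R|=0.95003 →hi
  mid=-1.98740 |R|=0.98740 →hi
  mid=-2.00609 |R|=1.00609 →lo
  ...
  [-2.00011,-1.99996] ⇒ x*=-2.0000
Interval (-2.0000, 0).

left endpoint -2.0000.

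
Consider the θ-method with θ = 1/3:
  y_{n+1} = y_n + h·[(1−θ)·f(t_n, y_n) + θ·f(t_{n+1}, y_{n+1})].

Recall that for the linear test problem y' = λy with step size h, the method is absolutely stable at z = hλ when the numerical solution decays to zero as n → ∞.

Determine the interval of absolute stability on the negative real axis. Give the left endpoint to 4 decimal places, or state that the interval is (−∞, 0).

With y'=λy (z=hλ):
  y_{n+1} = y_n + z·[2/3·y_n + 1/3·y_{n+1}] ⇒ (1 − 1/3z)y_{n+1} = (1 + 2/3z)y_n
  R(z) = (1 + 2/3z)/(1 − 1/3z).

Find x<0 with |R(x)|<1.
x=-1: |R|=0.2500
R=−1: 1+2/3x = −1+1/3x ⇒ -1/3x=2 ⇒ x=2/(-1/3)=-6.0000
Confirm numerically:
  x=-4.171: |R|=0.74494 <1
  x=-3.859: |R|=0.68786 <1
  x=-2.967: |R|=0.49170 <1
  x=-6.580: |R|=1.06054 >1
  x=-6.315: |R|=1.03382 >1
  x=-6.241: |R|=1.02608 >1
So |R|<1 on (-6.0000, 0).

z∈(-6.0000,0).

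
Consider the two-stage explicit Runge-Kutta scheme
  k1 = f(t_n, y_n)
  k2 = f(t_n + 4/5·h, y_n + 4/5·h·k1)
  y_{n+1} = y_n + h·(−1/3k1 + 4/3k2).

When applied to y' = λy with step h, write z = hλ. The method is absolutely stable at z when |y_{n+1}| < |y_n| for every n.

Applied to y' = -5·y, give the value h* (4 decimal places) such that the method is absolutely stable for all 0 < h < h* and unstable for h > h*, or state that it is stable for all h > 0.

(-0.9375,0); λ=-5 ⇒ h* = (15/16)/5 = 0.1875.

Set f=λy, z=hλ:
  k1=λy_n ⇒ h·k1=z·y_n;  k2=λ(1+4/5z)y_n ⇒ h·k2=z(1+4/5z)y_n
  y_{n+1}/y_n = 1 − 1/3z + 4/3z(1+4/5z) = 1 + z + 16/15z²
  ⇒ R(z) = 1 + z + 16/15z².

Need |R(x)|<1, x<0.
x=-1.24: |R|=1.4001
R=1: x+16/15x²=0 ⇒ x=−15/16=-0.9375; min R=1−1/(4·16/15)=0.7656>−1
Confirm numerically:
  x=-0.776: |R|=0.86632 <1
  x=-0.701: |R|=0.82316 <1
  x=-0.670: |R|=0.80883 <1
  x=-0.499: |R|=0.76660 <1
  x=-1.296: |R|=1.49559 >1
  x=-1.246: |R|=1.41002 >1
  x=-1.042: |R|=1.11615 >1
Stable set (-0.9375, 0).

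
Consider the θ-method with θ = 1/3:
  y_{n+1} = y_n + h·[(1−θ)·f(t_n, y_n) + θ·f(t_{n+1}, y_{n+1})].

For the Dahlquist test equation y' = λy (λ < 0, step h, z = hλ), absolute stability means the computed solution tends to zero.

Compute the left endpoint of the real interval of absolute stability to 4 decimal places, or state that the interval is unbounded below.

With y'=λy (z=hλ):
  y_{n+1} = y_n + z·[2/3·y_n + 1/3·y_{n+1}] ⇒ (1 − 1/3z)y_{n+1} = (1 + 2/3z)y_n
  ⇒ R(z) = (1 + 2/3z)/(1 − 1/3z).

Find x<0 with |R(x)|<1.
x=-1.79: |R|=0.1211
R=−1: 1+2/3x = −1+1/3x ⇒ -1/3x=2 ⇒ x=2/(-1/3)=-6.0000
Confirm numerically:
  x=-5.817: |R|=0.97924 <1
  x=-4.463: |R|=0.79405 <1
  x=-4.330: |R|=0.77217 <1
  x=-6.558: |R|=1.05838 >1
  x=-6.206: |R|=1.02238 >1
Interval (-6.0000, 0).

z* = -6.0000.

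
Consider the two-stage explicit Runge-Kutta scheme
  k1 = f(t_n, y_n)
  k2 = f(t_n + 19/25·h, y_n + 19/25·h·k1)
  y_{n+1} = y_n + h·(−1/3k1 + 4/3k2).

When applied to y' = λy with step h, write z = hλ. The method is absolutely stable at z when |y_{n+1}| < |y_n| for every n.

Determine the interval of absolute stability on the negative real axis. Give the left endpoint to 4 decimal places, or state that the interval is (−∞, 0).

z∈(-0.9868,0).

With y'=λy (z=hλ):
  k1=λy_n ⇒ h·k1=z·y_n;  k2=λ(1+19/25z)y_n ⇒ h·k2=z(1+19/25z)y_n
  y_{n+1}/y_n = 1 − 1/3z + 4/3z(1+19/25z) = 1 + z + 76/75z²
  Hence R(z) = 1 + z + 76/75z².

Boundary: |R(x)|=1, x<0.
x=-1.79: |R|=2.4568
R=1: x+76/75x²=0 ⇒ x=−75/76=-0.9868; min R=1−1/(4·76/75)=0.7533>−1
Confirm numerically:
  x=-0.828: |R|=0.86673 <1
  x=-0.786: |R|=0.84003 <1
  x=-0.781: |R|=0.83709 <1
  x=-1.526: |R|=1.83373 >1
  x=-1.383: |R|=1.55519 >1
  x=-1.364: |R|=1.52130 >1
Stable set (-0.9868, 0).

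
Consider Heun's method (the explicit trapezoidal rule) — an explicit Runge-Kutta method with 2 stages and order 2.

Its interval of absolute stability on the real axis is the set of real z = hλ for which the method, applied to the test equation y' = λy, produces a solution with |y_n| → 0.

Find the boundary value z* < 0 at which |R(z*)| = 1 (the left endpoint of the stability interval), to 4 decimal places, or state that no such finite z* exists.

z* = -2.0000.

Set f=λy, z=hλ:
  order 2, 2-stage ⇒ R(z)=1+z+z^2/2
  (e.g. R(-0.41)=0.67405, |R|=0.67405)

Boundary: |R(x)|=1, x<0.
x=-0.41: |R|=0.6741
|R(-2.1)|=1.1050 |R(-1.19)|=0.5181 |R(-0.61)|=0.5760
Bisect:
  x_lo=-2.6950 |R|=1.9365  x_hi=-0.1031 |R|=0.9022
  mid=-1.39907 |R|=0.57963 →hi
  mid=-2.04705 |R|=1.04815 →lo
  mid=-1.72306 |R|=0.76141 →hi
  mid=-1.88505 |R|=0.89166 →hi
  mid=-1.96605 |R|=0.96663 →hi
  mid=-2.00655 |R|=1.00657 →lo
  mid=-1.98630 |R|=0.98639 →hi
  mid=-1.99642 |R|=0.99643 →hi
  ...
  [-2.00006,-1.99990] ⇒ x*=-2.0000
Interval (-2.0000, 0).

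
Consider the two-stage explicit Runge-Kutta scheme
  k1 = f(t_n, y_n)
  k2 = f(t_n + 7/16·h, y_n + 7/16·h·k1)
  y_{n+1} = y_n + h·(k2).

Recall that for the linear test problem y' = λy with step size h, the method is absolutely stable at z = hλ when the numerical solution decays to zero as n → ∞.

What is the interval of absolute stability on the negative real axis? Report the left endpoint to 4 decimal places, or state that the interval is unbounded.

(-2.2857, 0).

With y'=λy (z=hλ):
  k1=λy_n ⇒ h·k1=z·y_n;  k2=λ(1+7/16z)y_n ⇒ h·k2=z(1+7/16z)y_n
  y_{n+1}/y_n = 1 + z(1+7/16z) = 1 + z + 7/16z²
  ⇒ R(z) = 1 + z + 7/16z².

Need |R(x)|<1, x<0.
x=-1.32: |R|=0.4423
R=1: x+7/16x²=0 ⇒ x=−16/7=-2.2857; min R=1−1/(4·7/16)=0.4286>−1
Confirm numerically:
  x=-1.821: |R|=0.62977 <1
  x=-1.258: |R|=0.43437 <1
  x=-1.254: |R|=0.43398 <1
  x=-2.870: |R|=1.73364 >1
  x=-2.773: |R|=1.59117 >1
  x=-2.344: |R|=1.05977 >1
So |R|<1 on (-2.2857, 0).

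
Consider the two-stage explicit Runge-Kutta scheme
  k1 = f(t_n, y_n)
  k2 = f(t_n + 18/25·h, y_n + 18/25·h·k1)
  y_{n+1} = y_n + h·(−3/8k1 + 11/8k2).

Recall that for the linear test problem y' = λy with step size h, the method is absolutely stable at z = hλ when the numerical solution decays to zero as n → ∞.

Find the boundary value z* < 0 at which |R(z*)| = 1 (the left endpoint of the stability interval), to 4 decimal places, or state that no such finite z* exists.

Set f=λy, z=hλ:
  k1=λy_n ⇒ h·k1=z·y_n;  k2=λ(1+18/25z)y_n ⇒ h·k2=z(1+18/25z)y_n
  y_{n+1}/y_n = 1 − 3/8z + 11/8z(1+18/25z) = 1 + z + 99/100z²
  so R(z) = 1 + z + 99/100z².

Boundary: |R(x)|=1, x<0.
x=-0.43: |R|=0.7531
R=1: x+99/100x²=0 ⇒ x=−100/99=-1.0101; min R=1−1/(4·99/100)=0.7475>−1
Confirm numerically:
  x=-0.851: |R|=0.86596 <1
  x=-0.785: |R|=0.82506 <1
  x=-0.665: |R|=0.77280 <1
  x=-0.632: |R|=0.76343 <1
  x=-1.505: |R|=1.73737 >1
  x=-1.198: |R|=1.22285 >1
Interval (-1.0101, 0).

left endpoint -1.0101.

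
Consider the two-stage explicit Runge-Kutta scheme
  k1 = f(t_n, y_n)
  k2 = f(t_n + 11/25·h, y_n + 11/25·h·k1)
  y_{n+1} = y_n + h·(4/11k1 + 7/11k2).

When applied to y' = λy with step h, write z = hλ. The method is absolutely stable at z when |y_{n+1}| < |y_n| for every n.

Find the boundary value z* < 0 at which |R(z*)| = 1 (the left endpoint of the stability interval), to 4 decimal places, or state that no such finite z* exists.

left endpoint -3.5714.

Test eqn y'=λy, z=hλ:
  k1=λy_n ⇒ h·k1=z·y_n;  k2=λ(1+11/25z)y_n ⇒ h·k2=z(1+11/25z)y_n
  y_{n+1}/y_n = 1 + 4/11z + 7/11z(1+11/25z) = 1 + z + 7/25z²
  so R(z) = 1 + z + 7/25z².

Find x<0 with |R(x)|<1.
x=-1.63: |R|=0.1139
R=1: x+7/25x²=0 ⇒ x=−25/7=-3.5714; min R=1−1/(4·7/25)=0.1071>−1
Confirm numerically:
  x=-3.190: |R|=0.65931 <1
  x=-2.938: |R|=0.47892 <1
  x=-2.784: |R|=0.38618 <1
  x=-2.656: |R|=0.31921 <1
  x=-3.984: |R|=1.46023 >1
  x=-3.730: |R|=1.16561 >1
  x=-3.667: |R|=1.09813 >1
Stable set (-3.5714, 0).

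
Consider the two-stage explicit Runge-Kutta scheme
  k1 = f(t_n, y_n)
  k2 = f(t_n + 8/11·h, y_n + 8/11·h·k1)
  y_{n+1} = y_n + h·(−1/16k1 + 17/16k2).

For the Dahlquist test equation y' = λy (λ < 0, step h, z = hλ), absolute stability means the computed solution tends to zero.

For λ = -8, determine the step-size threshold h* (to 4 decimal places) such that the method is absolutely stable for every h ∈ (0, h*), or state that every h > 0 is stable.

(-1.2941,0); λ=-8 ⇒ h* = (22/17)/8 = 0.1618.

Set f=λy, z=hλ:
  k1=λy_n ⇒ h·k1=z·y_n;  k2=λ(1+8/11z)y_n ⇒ h·k2=z(1+8/11z)y_n
  y_{n+1}/y_n = 1 − 1/16z + 17/16z(1+8/11z) = 1 + z + 17/22z²
  Hence R(z) = 1 + z + 17/22z².

Need |R(x)|<1, x<0.
x=-1.21: |R|=0.9213
R=1: x+17/22x²=0 ⇒ x=−22/17=-1.2941; min R=1−1/(4·17/22)=0.6765>−1
Confirm numerically:
  x=-0.829: |R|=0.70205 <1
  x=-0.805: |R|=0.69575 <1
  x=-0.687: |R|=0.67770 <1
  x=-1.864: |R|=1.82084 >1
  x=-1.742: |R|=1.60289 >1
Stable set (-1.2941, 0).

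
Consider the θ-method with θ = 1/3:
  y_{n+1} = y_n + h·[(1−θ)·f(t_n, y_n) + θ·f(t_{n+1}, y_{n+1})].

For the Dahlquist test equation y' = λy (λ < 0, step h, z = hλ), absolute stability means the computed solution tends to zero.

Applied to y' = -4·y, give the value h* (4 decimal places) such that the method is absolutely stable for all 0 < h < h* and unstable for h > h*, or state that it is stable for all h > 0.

With y'=λy (z=hλ):
  y_{n+1} = y_n + z·[2/3·y_n + 1/3·y_{n+1}] ⇒ (1 − 1/3z)y_{n+1} = (1 + 2/3z)y_n
  R(z) = (1 + 2/3z)/(1 − 1/3z).

Find x<0 with |R(x)|<1.
x=-0.34: |R|=0.6946
R=−1: 1+2/3x = −1+1/3x ⇒ -1/3x=2 ⇒ x=2/(-1/3)=-6.0000
Confirm numerically:
  x=-5.888: |R|=0.98740 <1
  x=-5.814: |R|=0.97890 <1
  x=-5.462: |R|=0.93642 <1
  x=-6.375: |R|=1.04000 >1
  x=-6.158: |R|=1.01725 >1
So |R|<1 on (-6.0000, 0).

(-6.0000,0); λ=-4 ⇒ h* = (6)/4 = 1.5000.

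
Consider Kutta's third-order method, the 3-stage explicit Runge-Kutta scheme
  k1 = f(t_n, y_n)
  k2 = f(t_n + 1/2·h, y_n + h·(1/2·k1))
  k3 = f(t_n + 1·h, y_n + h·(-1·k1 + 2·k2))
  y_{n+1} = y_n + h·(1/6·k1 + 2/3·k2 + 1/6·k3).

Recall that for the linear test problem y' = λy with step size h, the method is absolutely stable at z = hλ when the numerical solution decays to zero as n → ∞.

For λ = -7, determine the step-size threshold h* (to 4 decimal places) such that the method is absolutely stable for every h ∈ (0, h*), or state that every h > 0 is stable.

(-2.5127,0); λ=-7 ⇒ h* = 0.3590.

Set f=λy, z=hλ:
  order 3, 3-stage ⇒ R(z)=1+z+z^2/2+z^3/6
  (e.g. R(-0.65)=0.51548, |R|=0.51548)

Need |R(x)|<1, x<0.
x=-0.65: |R|=0.5155
|R(-1.87)|=0.2114 |R(-1.44)|=0.0991 |R(-1.18)|=0.2424
Bisect:
  x_lo=-3.1179 |R|=2.3090  x_hi=-0.2431 |R|=0.7840
  mid=-1.68053 |R|=0.05946 →hi
  mid=-2.39922 |R|=0.82285 →hi
  mid=-2.75857 |R|=1.45237 →lo
  mid=-2.57890 |R|=1.11212 →lo
  mid=-2.48906 |R|=0.96148 →hi
  mid=-2.53398 |R|=1.03525 →lo
  mid=-2.51152 |R|=0.99798 →hi
  mid=-2.52275 |R|=1.01652 →lo
  ...
  [-2.51275,-2.51257] ⇒ x*=-2.5127
Interval (-2.5127, 0).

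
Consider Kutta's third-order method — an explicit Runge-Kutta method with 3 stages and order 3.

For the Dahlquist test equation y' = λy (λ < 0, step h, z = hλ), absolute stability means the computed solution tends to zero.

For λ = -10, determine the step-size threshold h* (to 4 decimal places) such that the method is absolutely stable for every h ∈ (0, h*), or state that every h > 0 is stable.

On y'=λy, z=hλ:
  order 3, 3-stage ⇒ R(z)=1+z+z^2/2+z^3/6
  (e.g. R(-0.83)=0.41915, |R|=0.41915)

Boundary: |R(x)|=1, x<0.
x=-0.83: |R|=0.4192
|R(-1.97)|=0.3038 |R(-1.62)|=0.0164 |R(-1.24)|=0.2110
Bisect:
  x_lo=-2.8582 |R|=1.6652  x_hi=-0.1001 |R|=0.9048
  mid=-1.47914 |R|=0.07543 →hi
  mid=-2.16869 |R|=0.51705 →hi
  mid=-2.51346 |R|=1.00117 →lo
  mid=-2.34107 |R|=0.73918 →hi
  mid=-2.42726 |R|=0.86487 →hi
  mid=-2.47036 |R|=0.93166 →hi
  mid=-2.49191 |R|=0.96607 →hi
  mid=-2.50268 |R|=0.98353 →hi
  mid=-2.50807 |R|=0.99233 →hi
  mid=-2.51076 |R|=0.99674 →hi
  ...
  [-2.51278,-2.51261] ⇒ x*=-2.5127
So |R|<1 on (-2.5127, 0).

(-2.5127,0); λ=-10 ⇒ h* = 0.2513.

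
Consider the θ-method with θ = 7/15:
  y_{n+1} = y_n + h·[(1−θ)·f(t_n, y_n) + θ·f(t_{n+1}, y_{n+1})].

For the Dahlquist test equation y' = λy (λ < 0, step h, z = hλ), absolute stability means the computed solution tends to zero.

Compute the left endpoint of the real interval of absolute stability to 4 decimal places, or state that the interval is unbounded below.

z* = -30.0000.

With y'=λy (z=hλ):
  y_{n+1} = y_n + z·[8/15·y_n + 7/15·y_{n+1}] ⇒ (1 − 7/15z)y_{n+1} = (1 + 8/15z)y_n
  R(z) = (1 + 8/15z)/(1 − 7/15z).

Need |R(x)|<1, x<0.
x=-0.69: |R|=0.4781
R=−1: 1+8/15x = −1+7/15x ⇒ -1/15x=2 ⇒ x=2/(-1/15)=-30.0000
Confirm numerically:
  x=-22.791: |R|=0.95870 <1
  x=-21.905: |R|=0.95191 <1
  x=-20.775: |R|=0.94250 <1
  x=-14.705: |R|=0.87031 <1
  x=-30.352: |R|=1.00155 >1
  x=-30.108: |R|=1.00048 >1
Stable set (-30.0000, 0).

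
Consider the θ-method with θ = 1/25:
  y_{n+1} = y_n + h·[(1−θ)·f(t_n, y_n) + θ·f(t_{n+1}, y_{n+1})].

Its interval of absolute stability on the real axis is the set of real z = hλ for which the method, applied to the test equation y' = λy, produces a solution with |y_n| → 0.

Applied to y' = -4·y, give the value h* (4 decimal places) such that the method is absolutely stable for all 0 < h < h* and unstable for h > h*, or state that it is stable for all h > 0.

(-2.1739,0); λ=-4 ⇒ h* = (50/23)/4 = 0.5435.

Set f=λy, z=hλ:
  y_{n+1} = y_n + z·[24/25·y_n + 1/25·y_{n+1}] ⇒ (1 − 1/25z)y_{n+1} = (1 + 24/25z)y_n
  R(z) = (1 + 24/25z)/(1 − 1/25z).

Boundary: |R(x)|=1, x<0.
x=-1.68: |R|=0.5742
R=−1: 1+24/25x = −1+1/25x ⇒ -23/25x=2 ⇒ x=2/(-23/25)=-2.1739
Confirm numerically:
  x=-1.854: |R|=0.72600 <1
  x=-1.750: |R|=0.63551 <1
  x=-1.237: |R|=0.17868 <1
  x=-2.623: |R|=1.37393 >1
  x=-2.569: |R|=1.32961 >1
  x=-2.253: |R|=1.06674 >1
Interval (-2.1739, 0).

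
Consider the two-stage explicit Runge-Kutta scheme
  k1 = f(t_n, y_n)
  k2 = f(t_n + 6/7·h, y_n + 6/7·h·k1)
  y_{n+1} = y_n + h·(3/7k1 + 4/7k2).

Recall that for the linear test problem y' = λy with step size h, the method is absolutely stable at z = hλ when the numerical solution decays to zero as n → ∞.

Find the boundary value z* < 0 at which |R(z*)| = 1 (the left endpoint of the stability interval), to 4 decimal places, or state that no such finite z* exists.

left endpoint -2.0417.

Set f=λy, z=hλ:
  k1=λy_n ⇒ h·k1=z·y_n;  k2=λ(1+6/7z)y_n ⇒ h·k2=z(1+6/7z)y_n
  y_{n+1}/y_n = 1 + 3/7z + 4/7z(1+6/7z) = 1 + z + 24/49z²
  so R(z) = 1 + z + 24/49z².

Need |R(x)|<1, x<0.
x=-0.41: |R|=0.6723
R=1: x+24/49x²=0 ⇒ x=−49/24=-2.0417; min R=1−1/(4·24/49)=0.4896>−1
Confirm numerically:
  x=-1.900: |R|=0.86816 <1
  x=-1.653: |R|=0.68532 <1
  x=-1.637: |R|=0.67554 <1
  x=-2.618: |R|=1.73902 >1
  x=-2.540: |R|=1.61997 >1
Stable set (-2.0417, 0).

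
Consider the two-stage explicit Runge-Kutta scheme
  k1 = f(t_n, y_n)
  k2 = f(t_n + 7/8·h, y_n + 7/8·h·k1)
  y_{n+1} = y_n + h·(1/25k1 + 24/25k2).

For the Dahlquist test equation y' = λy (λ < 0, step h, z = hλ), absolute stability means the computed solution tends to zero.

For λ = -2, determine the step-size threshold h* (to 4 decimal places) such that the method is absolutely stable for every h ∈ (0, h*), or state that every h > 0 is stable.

With y'=λy (z=hλ):
  k1=λy_n ⇒ h·k1=z·y_n;  k2=λ(1+7/8z)y_n ⇒ h·k2=z(1+7/8z)y_n
  y_{n+1}/y_n = 1 + 1/25z + 24/25z(1+7/8z) = 1 + z + 21/25z²
  ⇒ R(z) = 1 + z + 21/25z².

Solve |R(x)|<1 on ℝ⁻.
x=-0.41: |R|=0.7312
R=1: x+21/25x²=0 ⇒ x=−25/21=-1.1905; min R=1−1/(4·21/25)=0.7024>−1
Confirm numerically:
  x=-0.901: |R|=0.78091 <1
  x=-0.862: |R|=0.76216 <1
  x=-0.651: |R|=0.70499 <1
  x=-1.654: |R|=1.64400 >1
  x=-1.587: |R|=1.52860 >1
So |R|<1 on (-1.1905, 0).

(-1.1905,0); λ=-2 ⇒ h* = (25/21)/2 = 0.5952.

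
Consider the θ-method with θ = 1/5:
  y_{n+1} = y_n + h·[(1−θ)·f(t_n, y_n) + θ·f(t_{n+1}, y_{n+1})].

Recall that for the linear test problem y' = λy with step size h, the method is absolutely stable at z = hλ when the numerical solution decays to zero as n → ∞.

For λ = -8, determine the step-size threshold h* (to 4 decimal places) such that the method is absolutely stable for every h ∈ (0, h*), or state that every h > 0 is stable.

With y'=λy (z=hλ):
  y_{n+1} = y_n + z·[4/5·y_n + 1/5·y_{n+1}] ⇒ (1 − 1/5z)y_{n+1} = (1 + 4/5z)y_n
  R(z) = (1 + 4/5z)/(1 − 1/5z).

Solve |R(x)|<1 on ℝ⁻.
x=-0.64: |R|=0.4326
R=−1: 1+4/5x = −1+1/5x ⇒ -3/5x=2 ⇒ x=2/(-3/5)=-3.3333
Confirm numerically:
  x=-2.698: |R|=0.75240 <1
  x=-2.495: |R|=0.66444 <1
  x=-2.023: |R|=0.44027 <1
  x=-1.839: |R|=0.34449 <1
  x=-3.921: |R|=1.19762 >1
  x=-3.587: |R|=1.08862 >1
  x=-3.575: |R|=1.08455 >1
Interval (-3.3333, 0).

(-3.3333,0); λ=-8 ⇒ h* = (10/3)/8 = 0.4167.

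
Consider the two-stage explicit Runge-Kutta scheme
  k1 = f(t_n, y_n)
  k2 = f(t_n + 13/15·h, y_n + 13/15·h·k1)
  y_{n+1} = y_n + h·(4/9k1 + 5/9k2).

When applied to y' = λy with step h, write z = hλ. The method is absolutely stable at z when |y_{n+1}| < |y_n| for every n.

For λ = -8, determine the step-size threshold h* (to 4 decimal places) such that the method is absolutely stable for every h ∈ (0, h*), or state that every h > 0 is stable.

(-2.0769,0); λ=-8 ⇒ h* = (27/13)/8 = 0.2596.

With y'=λy (z=hλ):
  k1=λy_n ⇒ h·k1=z·y_n;  k2=λ(1+13/15z)y_n ⇒ h·k2=z(1+13/15z)y_n
  y_{n+1}/y_n = 1 + 4/9z + 5/9z(1+13/15z) = 1 + z + 13/27z²
  ⇒ R(z) = 1 + z + 13/27z².

Boundary: |R(x)|=1, x<0.
x=-1.47: |R|=0.5704
R=1: x+13/27x²=0 ⇒ x=−27/13=-2.0769; min R=1−1/(4·13/27)=0.4808>−1
Confirm numerically:
  x=-1.979: |R|=0.90669 <1
  x=-1.504: |R|=0.58512 <1
  x=-1.482: |R|=0.57549 <1
  x=-1.165: |R|=0.48848 <1
  x=-2.587: |R|=1.63535 >1
  x=-2.564: |R|=1.60131 >1
  x=-2.235: |R|=1.17011 >1
Interval (-2.0769, 0).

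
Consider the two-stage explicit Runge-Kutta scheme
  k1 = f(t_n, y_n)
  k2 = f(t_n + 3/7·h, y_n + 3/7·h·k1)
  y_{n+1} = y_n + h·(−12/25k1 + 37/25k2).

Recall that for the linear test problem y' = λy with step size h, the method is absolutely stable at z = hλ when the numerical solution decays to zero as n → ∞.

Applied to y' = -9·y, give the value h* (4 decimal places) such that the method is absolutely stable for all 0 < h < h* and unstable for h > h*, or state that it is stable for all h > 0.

With y'=λy (z=hλ):
  k1=λy_n ⇒ h·k1=z·y_n;  k2=λ(1+3/7z)y_n ⇒ h·k2=z(1+3/7z)y_n
  y_{n+1}/y_n = 1 − 12/25z + 37/25z(1+3/7z) = 1 + z + 111/175z²
  so R(z) = 1 + z + 111/175z².

Find x<0 with |R(x)|<1.
x=-1.71: |R|=1.1447
R=1: x+111/175x²=0 ⇒ x=−175/111=-1.5766; min R=1−1/(4·111/175)=0.6059>−1
Confirm numerically:
  x=-1.307: |R|=0.77652 <1
  x=-1.144: |R|=0.68611 <1
  x=-1.053: |R|=0.65030 <1
  x=-0.996: |R|=0.63322 <1
  x=-2.128: |R|=1.74429 >1
  x=-1.986: |R|=1.51575 >1
Interval (-1.5766, 0).

(-1.5766,0); λ=-9 ⇒ h* = (175/111)/9 = 0.1752.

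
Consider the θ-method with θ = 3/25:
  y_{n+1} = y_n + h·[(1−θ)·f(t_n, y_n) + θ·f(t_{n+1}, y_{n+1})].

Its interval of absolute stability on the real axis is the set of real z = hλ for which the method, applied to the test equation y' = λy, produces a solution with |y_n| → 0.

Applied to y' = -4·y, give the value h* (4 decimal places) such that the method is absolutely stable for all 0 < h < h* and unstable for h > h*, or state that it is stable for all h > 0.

Test eqn y'=λy, z=hλ:
  y_{n+1} = y_n + z·[22/25·y_n + 3/25·y_{n+1}] ⇒ (1 − 3/25z)y_{n+1} = (1 + 22/25z)y_n
  Hence R(z) = (1 + 22/25z)/(1 − 3/25z).

Find x<0 with |R(x)|<1.
x=-0.3: |R|=0.7104
R=−1: 1+22/25x = −1+3/25x ⇒ -19/25x=2 ⇒ x=2/(-19/25)=-2.6316
Confirm numerically:
  x=-2.338: |R|=0.82576 <1
  x=-2.107: |R|=0.68178 <1
  x=-1.412: |R|=0.20742 <1
  x=-1.351: |R|=0.16253 <1
  x=-2.814: |R|=1.10364 >1
  x=-2.777: |R|=1.08290 >1
Stable set (-2.6316, 0).

(-2.6316,0); λ=-4 ⇒ h* = (50/19)/4 = 0.6579.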